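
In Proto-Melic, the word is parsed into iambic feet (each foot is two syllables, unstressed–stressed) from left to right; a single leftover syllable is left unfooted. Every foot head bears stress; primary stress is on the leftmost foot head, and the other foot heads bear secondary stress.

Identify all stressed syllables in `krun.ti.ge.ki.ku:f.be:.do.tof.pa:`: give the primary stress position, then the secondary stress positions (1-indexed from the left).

primary 2, secondary 4, 6, 8

Parse left to right into iambic (σˈσ) feet: (krun.ˈti) (ge.ˈki) (ku:f.ˈbe:) (do.ˈtof) pa:. Syllable 9 is left unfooted.
Foot heads (stressed positions): 2, 4, 6, 8.
End Rule Leftmost: primary stress on the leftmost head = syllable 2.
Secondary stress on 4, 6, 8: krun.ˈti.ge.ˌki.ku:f.ˌbe:.do.ˌtof.pa:.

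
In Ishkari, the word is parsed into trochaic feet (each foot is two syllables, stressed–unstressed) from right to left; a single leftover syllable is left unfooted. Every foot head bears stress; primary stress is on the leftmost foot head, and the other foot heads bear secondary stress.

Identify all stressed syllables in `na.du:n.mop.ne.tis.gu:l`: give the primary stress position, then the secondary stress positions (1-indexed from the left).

primary 1, secondary 3, 5

Parse right to left into trochaic (ˈσσ) feet: (ˈna.du:n) (ˈmop.ne) (ˈtis.gu:l).
Foot heads (stressed positions): 1, 3, 5.
End Rule Leftmost: primary stress on the leftmost head = syllable 1.
Secondary stress on 3, 5: ˈna.du:n.ˌmop.ne.ˌtis.gu:l.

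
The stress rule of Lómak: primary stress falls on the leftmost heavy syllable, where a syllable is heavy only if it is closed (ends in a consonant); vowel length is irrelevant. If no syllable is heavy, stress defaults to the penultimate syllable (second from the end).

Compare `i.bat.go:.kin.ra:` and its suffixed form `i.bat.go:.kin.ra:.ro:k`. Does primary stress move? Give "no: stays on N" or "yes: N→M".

Base `i.bat.go:.kin.ra:` (5 syllables):
  Weights: 1 i L, 2 bat H, 3 go: L, 4 kin H, 5 ra: L.
  Heavy syllables in the domain: 2, 4. The leftmost is syllable 2 (bat).
  → primary stress on syllable 2.
Suffixed `i.bat.go:.kin.ra:.ro:k` (6 syllables):
  Weights: 1 i L, 2 bat H, 3 go: L, 4 kin H, 5 ra: L, 6 ro:k H.
  Heavy syllables in the domain: 2, 4, 6. The leftmost is syllable 2 (bat).
  → primary stress on syllable 2.

no: stays on 2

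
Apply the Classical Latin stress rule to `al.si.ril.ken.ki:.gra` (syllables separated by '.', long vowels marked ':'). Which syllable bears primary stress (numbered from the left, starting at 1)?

5

Classical Latin: stress the penult if heavy (long vowel or closed), else the antepenult.
Weights: 4 ken H, 5 ki: H, 6 gra L.
The penult (syllable 5, ki:) is heavy, so it takes stress.
Stress on syllable 5: al.si.ril.ken.ˈki:.gra.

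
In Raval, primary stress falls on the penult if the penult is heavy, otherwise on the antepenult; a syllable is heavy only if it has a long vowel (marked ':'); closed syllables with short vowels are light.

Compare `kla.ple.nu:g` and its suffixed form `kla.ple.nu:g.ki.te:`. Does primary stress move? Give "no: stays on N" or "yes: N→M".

yes: 1→3

Base `kla.ple.nu:g` (3 syllables):
  Weights: 1 kla L, 2 ple L, 3 nu:g H.
  The penult (syllable 2, ple) is light, so stress falls on the antepenult (syllable 1, kla).
  → primary stress on syllable 1.
Suffixed `kla.ple.nu:g.ki.te:` (5 syllables):
  Weights: 3 nu:g H, 4 ki L, 5 te: H.
  The penult (syllable 4, ki) is light, so stress falls on the antepenult (syllable 3, nu:g).
  → primary stress on syllable 3.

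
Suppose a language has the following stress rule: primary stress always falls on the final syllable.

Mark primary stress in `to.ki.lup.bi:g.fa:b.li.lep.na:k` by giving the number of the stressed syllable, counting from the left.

8

The word has 8 syllables; the final syllable is syllable 8 (na:k).
Primary stress: syllable 8 → to.ki.lup.bi:g.fa:b.li.lep.ˈna:k.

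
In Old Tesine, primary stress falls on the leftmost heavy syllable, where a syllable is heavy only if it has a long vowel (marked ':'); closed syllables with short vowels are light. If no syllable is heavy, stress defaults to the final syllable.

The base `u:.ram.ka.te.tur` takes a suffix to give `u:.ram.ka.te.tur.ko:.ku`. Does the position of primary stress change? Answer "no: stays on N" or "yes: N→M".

Base `u:.ram.ka.te.tur` (5 syllables):
  Weights: 1 u: H, 2 ram L, 3 ka L, 4 te L, 5 tur L.
  Heavy syllables in the domain: 1. The leftmost is syllable 1 (u:).
  → primary stress on syllable 1.
Suffixed `u:.ram.ka.te.tur.ko:.ku` (7 syllables):
  Weights: 1 u: H, 2 ram L, 3 ka L, 4 te L, 5 tur L, 6 ko: H, 7 ku L.
  Heavy syllables in the domain: 1, 6. The leftmost is syllable 1 (u:).
  → primary stress on syllable 1.

no: stays on 1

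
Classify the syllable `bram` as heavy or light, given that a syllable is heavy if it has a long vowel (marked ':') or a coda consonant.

`bram`: short vowel, closed (coda /m/). Closed → heavy.

heavy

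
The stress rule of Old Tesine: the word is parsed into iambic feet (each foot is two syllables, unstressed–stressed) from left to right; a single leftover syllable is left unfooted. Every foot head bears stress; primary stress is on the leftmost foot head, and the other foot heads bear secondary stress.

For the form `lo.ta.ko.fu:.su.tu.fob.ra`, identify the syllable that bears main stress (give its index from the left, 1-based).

2

Parse left to right into iambic (σˈσ) feet: (lo.ˈta) (ko.ˈfu:) (su.ˈtu) (fob.ˈra).
Foot heads (stressed positions): 2, 4, 6, 8.
End Rule Leftmost: primary stress on the leftmost head = syllable 2.
Primary stress: syllable 2 → lo.ˈta.ko.fu:.su.tu.fob.ra.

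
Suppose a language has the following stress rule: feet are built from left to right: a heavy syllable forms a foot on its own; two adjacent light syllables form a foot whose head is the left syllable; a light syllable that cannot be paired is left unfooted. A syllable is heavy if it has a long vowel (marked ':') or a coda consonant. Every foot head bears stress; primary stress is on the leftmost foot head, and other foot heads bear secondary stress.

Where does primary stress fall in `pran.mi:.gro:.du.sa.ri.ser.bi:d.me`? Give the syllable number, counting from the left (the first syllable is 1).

Weights: 1 pran H, 2 mi: H, 3 gro: H, 4 du L, 5 sa L, 6 ri L, 7 ser H, 8 bi:d H, 9 me L.
Parse left to right (heavy = foot alone; LL = one foot; stranded L unfooted): (ˈpran) (ˈmi:) (ˈgro:) (ˈdu.sa) ri (ˈser) (ˈbi:d) me.
Foot heads: 1, 2, 3, 4, 7, 8.
Primary stress on the leftmost head = syllable 1.
Primary stress: syllable 1 → ˈpran.mi:.gro:.du.sa.ri.ser.bi:d.me.

1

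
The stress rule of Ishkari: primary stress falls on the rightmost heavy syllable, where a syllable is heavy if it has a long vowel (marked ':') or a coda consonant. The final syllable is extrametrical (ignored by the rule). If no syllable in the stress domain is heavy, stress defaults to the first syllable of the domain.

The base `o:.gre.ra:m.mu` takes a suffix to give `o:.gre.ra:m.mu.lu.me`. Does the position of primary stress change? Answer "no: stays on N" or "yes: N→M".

no: stays on 3

Base `o:.gre.ra:m.mu` (4 syllables):
  The final syllable (4, mu) is extrametrical; the stress domain is syllables 1–3.
  Weights: 1 o: H, 2 gre L, 3 ra:m H.
  Heavy syllables in the domain: 1, 3. The rightmost is syllable 3 (ra:m).
  → primary stress on syllable 3.
Suffixed `o:.gre.ra:m.mu.lu.me` (6 syllables):
  The final syllable (6, me) is extrametrical; the stress domain is syllables 1–5.
  Weights: 1 o: H, 2 gre L, 3 ra:m H, 4 mu L, 5 lu L.
  Heavy syllables in the domain: 1, 3. The rightmost is syllable 3 (ra:m).
  → primary stress on syllable 3.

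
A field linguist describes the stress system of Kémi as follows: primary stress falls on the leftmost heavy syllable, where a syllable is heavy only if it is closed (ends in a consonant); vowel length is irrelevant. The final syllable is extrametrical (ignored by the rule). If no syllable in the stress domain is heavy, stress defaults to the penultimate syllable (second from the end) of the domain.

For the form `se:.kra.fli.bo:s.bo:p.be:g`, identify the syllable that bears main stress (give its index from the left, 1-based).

The final syllable (6, be:g) is extrametrical; the stress domain is syllables 1–5.
Weights: 1 se: L, 2 kra L, 3 fli L, 4 bo:s H, 5 bo:p H.
Heavy syllables in the domain: 4, 5. The leftmost is syllable 4 (bo:s).
Primary stress: syllable 4 → se:.kra.fli.ˈbo:s.bo:p.be:g.

4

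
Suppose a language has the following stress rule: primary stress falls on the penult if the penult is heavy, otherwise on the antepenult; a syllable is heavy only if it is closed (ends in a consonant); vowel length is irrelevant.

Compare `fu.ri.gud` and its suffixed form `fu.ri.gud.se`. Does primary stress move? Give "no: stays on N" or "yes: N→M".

yes: 1→3

Base `fu.ri.gud` (3 syllables):
  Weights: 1 fu L, 2 ri L, 3 gud H.
  The penult (syllable 2, ri) is light, so stress falls on the antepenult (syllable 1, fu).
  → primary stress on syllable 1.
Suffixed `fu.ri.gud.se` (4 syllables):
  Weights: 2 ri L, 3 gud H, 4 se L.
  The penult (syllable 3, gud) is heavy, so it takes stress.
  → primary stress on syllable 3.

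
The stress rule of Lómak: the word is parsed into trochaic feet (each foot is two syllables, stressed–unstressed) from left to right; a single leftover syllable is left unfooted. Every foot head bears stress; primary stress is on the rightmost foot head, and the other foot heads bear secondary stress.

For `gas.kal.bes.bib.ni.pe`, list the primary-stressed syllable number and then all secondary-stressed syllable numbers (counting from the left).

primary 5, secondary 1, 3

Parse left to right into trochaic (ˈσσ) feet: (ˈgas.kal) (ˈbes.bib) (ˈni.pe).
Foot heads (stressed positions): 1, 3, 5.
End Rule Rightmost: primary stress on the rightmost head = syllable 5.
Secondary stress on 1, 3: ˌgas.kal.ˌbes.bib.ˈni.pe.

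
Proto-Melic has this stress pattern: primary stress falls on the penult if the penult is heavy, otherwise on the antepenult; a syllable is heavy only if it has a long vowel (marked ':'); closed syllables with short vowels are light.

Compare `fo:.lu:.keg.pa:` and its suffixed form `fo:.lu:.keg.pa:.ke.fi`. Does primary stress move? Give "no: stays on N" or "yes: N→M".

Base `fo:.lu:.keg.pa:` (4 syllables):
  Weights: 2 lu: H, 3 keg L, 4 pa: H.
  The penult (syllable 3, keg) is light, so stress falls on the antepenult (syllable 2, lu:).
  → primary stress on syllable 2.
Suffixed `fo:.lu:.keg.pa:.ke.fi` (6 syllables):
  Weights: 4 pa: H, 5 ke L, 6 fi L.
  The penult (syllable 5, ke) is light, so stress falls on the antepenult (syllable 4, pa:).
  → primary stress on syllable 4.

yes: 2→4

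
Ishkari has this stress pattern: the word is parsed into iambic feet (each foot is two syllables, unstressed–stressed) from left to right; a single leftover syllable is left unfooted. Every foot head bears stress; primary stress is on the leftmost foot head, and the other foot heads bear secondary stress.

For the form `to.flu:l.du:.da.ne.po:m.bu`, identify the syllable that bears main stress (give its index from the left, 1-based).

Parse left to right into iambic (σˈσ) feet: (to.ˈflu:l) (du:.ˈda) (ne.ˈpo:m) bu. Syllable 7 is left unfooted.
Foot heads (stressed positions): 2, 4, 6.
End Rule Leftmost: primary stress on the leftmost head = syllable 2.
Primary stress: syllable 2 → to.ˈflu:l.du:.da.ne.po:m.bu.

2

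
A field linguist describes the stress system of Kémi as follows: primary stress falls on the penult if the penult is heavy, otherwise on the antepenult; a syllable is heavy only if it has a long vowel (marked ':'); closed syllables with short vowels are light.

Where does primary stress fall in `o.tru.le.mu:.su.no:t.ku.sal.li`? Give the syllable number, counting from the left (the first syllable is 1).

7

Weights: 7 ku L, 8 sal L, 9 li L.
The penult (syllable 8, sal) is light, so stress falls on the antepenult (syllable 7, ku).
Primary stress: syllable 7 → o.tru.le.mu:.su.no:t.ˈku.sal.li.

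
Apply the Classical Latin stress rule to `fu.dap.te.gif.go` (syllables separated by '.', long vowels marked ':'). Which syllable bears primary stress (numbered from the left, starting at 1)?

Classical Latin: stress the penult if heavy (long vowel or closed), else the antepenult.
Weights: 3 te L, 4 gif H, 5 go L.
The penult (syllable 4, gif) is heavy, so it takes stress.
Stress on syllable 4: fu.dap.te.ˈgif.go.

4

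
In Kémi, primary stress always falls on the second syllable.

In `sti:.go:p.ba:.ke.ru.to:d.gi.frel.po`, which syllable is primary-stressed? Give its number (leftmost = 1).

The word has 9 syllables; the second syllable is syllable 2 (go:p).
Primary stress: syllable 2 → sti:.ˈgo:p.ba:.ke.ru.to:d.gi.frel.po.

2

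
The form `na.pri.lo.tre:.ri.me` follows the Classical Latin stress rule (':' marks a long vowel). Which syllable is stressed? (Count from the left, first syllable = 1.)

4

Classical Latin: stress the penult if heavy (long vowel or closed), else the antepenult.
Weights: 4 tre: H, 5 ri L, 6 me L.
The penult (syllable 5, ri) is light, so stress falls on the antepenult (syllable 4, tre:).
Stress on syllable 4: na.pri.lo.ˈtre:.ri.me.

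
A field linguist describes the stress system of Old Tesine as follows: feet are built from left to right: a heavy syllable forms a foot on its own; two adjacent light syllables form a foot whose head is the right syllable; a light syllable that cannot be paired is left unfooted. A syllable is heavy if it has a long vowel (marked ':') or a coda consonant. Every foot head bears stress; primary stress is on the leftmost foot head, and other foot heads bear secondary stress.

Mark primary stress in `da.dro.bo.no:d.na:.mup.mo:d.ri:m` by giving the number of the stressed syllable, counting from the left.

2

Weights: 1 da L, 2 dro L, 3 bo L, 4 no:d H, 5 na: H, 6 mup H, 7 mo:d H, 8 ri:m H.
Parse left to right (heavy = foot alone; LL = one foot; stranded L unfooted): (da.ˈdro) bo (ˈno:d) (ˈna:) (ˈmup) (ˈmo:d) (ˈri:m).
Foot heads: 2, 4, 5, 6, 7, 8.
Primary stress on the leftmost head = syllable 2.
Primary stress: syllable 2 → da.ˈdro.bo.no:d.na:.mup.mo:d.ri:m.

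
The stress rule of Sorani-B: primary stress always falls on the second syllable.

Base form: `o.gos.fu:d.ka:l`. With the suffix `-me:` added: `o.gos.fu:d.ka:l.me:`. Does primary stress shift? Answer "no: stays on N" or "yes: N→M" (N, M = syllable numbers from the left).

Base `o.gos.fu:d.ka:l` (4 syllables):
  The word has 4 syllables; the second syllable is syllable 2 (gos).
  → primary stress on syllable 2.
Suffixed `o.gos.fu:d.ka:l.me:` (5 syllables):
  The word has 5 syllables; the second syllable is syllable 2 (gos).
  → primary stress on syllable 2.

no: stays on 2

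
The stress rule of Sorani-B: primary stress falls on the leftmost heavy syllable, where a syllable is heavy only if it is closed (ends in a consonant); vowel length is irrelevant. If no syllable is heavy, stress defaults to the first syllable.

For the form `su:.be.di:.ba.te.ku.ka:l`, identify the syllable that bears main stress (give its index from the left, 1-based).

Weights: 1 su: L, 2 be L, 3 di: L, 4 ba L, 5 te L, 6 ku L, 7 ka:l H.
Heavy syllables in the domain: 7. The leftmost is syllable 7 (ka:l).
Primary stress: syllable 7 → su:.be.di:.ba.te.ku.ˈka:l.

7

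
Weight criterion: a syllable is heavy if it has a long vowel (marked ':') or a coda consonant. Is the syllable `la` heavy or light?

light

`la`: short vowel, open (no coda). Short vowel, open → light.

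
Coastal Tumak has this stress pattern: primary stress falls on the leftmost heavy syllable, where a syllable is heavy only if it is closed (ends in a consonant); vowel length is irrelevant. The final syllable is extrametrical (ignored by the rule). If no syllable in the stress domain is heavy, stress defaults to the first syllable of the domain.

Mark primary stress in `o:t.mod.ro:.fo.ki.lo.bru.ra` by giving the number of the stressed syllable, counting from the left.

The final syllable (8, ra) is extrametrical; the stress domain is syllables 1–7.
Weights: 1 o:t H, 2 mod H, 3 ro: L, 4 fo L, 5 ki L, 6 lo L, 7 bru L.
Heavy syllables in the domain: 1, 2. The leftmost is syllable 1 (o:t).
Primary stress: syllable 1 → ˈo:t.mod.ro:.fo.ki.lo.bru.ra.

1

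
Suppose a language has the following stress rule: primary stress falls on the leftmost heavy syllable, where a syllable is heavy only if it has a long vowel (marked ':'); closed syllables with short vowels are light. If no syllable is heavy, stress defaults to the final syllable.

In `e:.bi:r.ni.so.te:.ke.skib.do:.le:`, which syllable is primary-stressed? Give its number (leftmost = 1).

Weights: 1 e: H, 2 bi:r H, 3 ni L, 4 so L, 5 te: H, 6 ke L, 7 skib L, 8 do: H, 9 le: H.
Heavy syllables in the domain: 1, 2, 5, 8, 9. The leftmost is syllable 1 (e:).
Primary stress: syllable 1 → ˈe:.bi:r.ni.so.te:.ke.skib.do:.le:.

1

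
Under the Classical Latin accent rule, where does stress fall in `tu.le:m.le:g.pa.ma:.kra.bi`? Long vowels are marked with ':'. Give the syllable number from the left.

5

Classical Latin: stress the penult if heavy (long vowel or closed), else the antepenult.
Weights: 5 ma: H, 6 kra L, 7 bi L.
The penult (syllable 6, kra) is light, so stress falls on the antepenult (syllable 5, ma:).
Stress on syllable 5: tu.le:m.le:g.pa.ˈma:.kra.bi.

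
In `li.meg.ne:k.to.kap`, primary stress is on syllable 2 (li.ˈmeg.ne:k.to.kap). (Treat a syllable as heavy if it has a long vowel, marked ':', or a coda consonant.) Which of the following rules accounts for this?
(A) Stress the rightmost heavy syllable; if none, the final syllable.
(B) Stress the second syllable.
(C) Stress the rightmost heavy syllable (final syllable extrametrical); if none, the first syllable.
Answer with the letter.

Rule A → syllable 5 (observed: 2).
Rule B → syllable 2 ✓.
Rule C → syllable 3 (observed: 2).

B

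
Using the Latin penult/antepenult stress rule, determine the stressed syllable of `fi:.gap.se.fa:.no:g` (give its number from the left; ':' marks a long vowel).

4

Classical Latin: stress the penult if heavy (long vowel or closed), else the antepenult.
Weights: 3 se L, 4 fa: H, 5 no:g H.
The penult (syllable 4, fa:) is heavy, so it takes stress.
Stress on syllable 4: fi:.gap.se.ˈfa:.no:g.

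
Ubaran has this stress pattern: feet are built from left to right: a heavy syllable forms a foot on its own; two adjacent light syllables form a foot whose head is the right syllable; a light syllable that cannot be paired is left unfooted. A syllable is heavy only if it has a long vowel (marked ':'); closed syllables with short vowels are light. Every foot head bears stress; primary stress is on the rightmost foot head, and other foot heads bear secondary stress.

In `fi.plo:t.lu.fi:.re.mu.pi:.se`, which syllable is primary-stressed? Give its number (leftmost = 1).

Weights: 1 fi L, 2 plo:t H, 3 lu L, 4 fi: H, 5 re L, 6 mu L, 7 pi: H, 8 se L.
Parse left to right (heavy = foot alone; LL = one foot; stranded L unfooted): fi (ˈplo:t) lu (ˈfi:) (re.ˈmu) (ˈpi:) se.
Foot heads: 2, 4, 6, 7.
Primary stress on the rightmost head = syllable 7.
Primary stress: syllable 7 → fi.plo:t.lu.fi:.re.mu.ˈpi:.se.

7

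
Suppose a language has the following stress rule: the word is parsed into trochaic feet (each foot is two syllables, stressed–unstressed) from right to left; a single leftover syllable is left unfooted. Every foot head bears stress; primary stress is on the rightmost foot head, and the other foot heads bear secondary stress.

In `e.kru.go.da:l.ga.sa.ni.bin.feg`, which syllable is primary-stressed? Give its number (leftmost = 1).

8

Parse right to left into trochaic (ˈσσ) feet: e (ˈkru.go) (ˈda:l.ga) (ˈsa.ni) (ˈbin.feg). Syllable 1 is left unfooted.
Foot heads (stressed positions): 2, 4, 6, 8.
End Rule Rightmost: primary stress on the rightmost head = syllable 8.
Primary stress: syllable 8 → e.kru.go.da:l.ga.sa.ni.ˈbin.feg.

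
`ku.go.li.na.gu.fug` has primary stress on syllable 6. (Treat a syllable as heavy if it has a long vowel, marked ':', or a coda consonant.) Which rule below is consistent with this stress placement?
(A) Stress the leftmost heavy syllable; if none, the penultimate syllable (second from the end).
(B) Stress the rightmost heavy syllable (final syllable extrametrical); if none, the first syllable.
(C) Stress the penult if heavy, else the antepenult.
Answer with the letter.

Rule A → syllable 6 ✓.
Rule B → syllable 1 (observed: 6).
Rule C → syllable 4 (observed: 6).

A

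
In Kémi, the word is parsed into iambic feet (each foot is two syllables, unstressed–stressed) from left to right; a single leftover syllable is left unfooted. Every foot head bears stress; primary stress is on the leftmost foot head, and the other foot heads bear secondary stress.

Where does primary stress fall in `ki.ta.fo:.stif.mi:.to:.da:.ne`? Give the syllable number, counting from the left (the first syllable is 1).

Parse left to right into iambic (σˈσ) feet: (ki.ˈta) (fo:.ˈstif) (mi:.ˈto:) (da:.ˈne).
Foot heads (stressed positions): 2, 4, 6, 8.
End Rule Leftmost: primary stress on the leftmost head = syllable 2.
Primary stress: syllable 2 → ki.ˈta.fo:.stif.mi:.to:.da:.ne.

2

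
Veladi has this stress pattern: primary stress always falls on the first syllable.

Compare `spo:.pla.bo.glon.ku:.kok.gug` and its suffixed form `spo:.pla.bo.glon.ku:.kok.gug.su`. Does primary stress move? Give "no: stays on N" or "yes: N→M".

no: stays on 1

Base `spo:.pla.bo.glon.ku:.kok.gug` (7 syllables):
  The word has 7 syllables; the first syllable is syllable 1 (spo:).
  → primary stress on syllable 1.
Suffixed `spo:.pla.bo.glon.ku:.kok.gug.su` (8 syllables):
  The word has 8 syllables; the first syllable is syllable 1 (spo:).
  → primary stress on syllable 1.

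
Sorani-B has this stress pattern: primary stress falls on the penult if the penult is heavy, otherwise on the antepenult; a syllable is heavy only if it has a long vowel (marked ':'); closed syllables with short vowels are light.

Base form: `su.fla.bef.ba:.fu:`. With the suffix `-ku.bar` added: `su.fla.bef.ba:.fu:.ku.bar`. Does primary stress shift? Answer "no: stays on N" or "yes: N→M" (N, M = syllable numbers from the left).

yes: 4→5

Base `su.fla.bef.ba:.fu:` (5 syllables):
  Weights: 3 bef L, 4 ba: H, 5 fu: H.
  The penult (syllable 4, ba:) is heavy, so it takes stress.
  → primary stress on syllable 4.
Suffixed `su.fla.bef.ba:.fu:.ku.bar` (7 syllables):
  Weights: 5 fu: H, 6 ku L, 7 bar L.
  The penult (syllable 6, ku) is light, so stress falls on the antepenult (syllable 5, fu:).
  → primary stress on syllable 5.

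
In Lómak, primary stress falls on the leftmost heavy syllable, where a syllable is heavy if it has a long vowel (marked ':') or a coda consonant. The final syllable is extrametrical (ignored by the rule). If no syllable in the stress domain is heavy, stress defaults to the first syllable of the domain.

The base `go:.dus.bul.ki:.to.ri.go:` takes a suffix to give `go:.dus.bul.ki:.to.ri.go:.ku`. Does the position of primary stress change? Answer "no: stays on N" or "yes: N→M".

no: stays on 1

Base `go:.dus.bul.ki:.to.ri.go:` (7 syllables):
  The final syllable (7, go:) is extrametrical; the stress domain is syllables 1–6.
  Weights: 1 go: H, 2 dus H, 3 bul H, 4 ki: H, 5 to L, 6 ri L.
  Heavy syllables in the domain: 1, 2, 3, 4. The leftmost is syllable 1 (go:).
  → primary stress on syllable 1.
Suffixed `go:.dus.bul.ki:.to.ri.go:.ku` (8 syllables):
  The final syllable (8, ku) is extrametrical; the stress domain is syllables 1–7.
  Weights: 1 go: H, 2 dus H, 3 bul H, 4 ki: H, 5 to L, 6 ri L, 7 go: H.
  Heavy syllables in the domain: 1, 2, 3, 4, 7. The leftmost is syllable 1 (go:).
  → primary stress on syllable 1.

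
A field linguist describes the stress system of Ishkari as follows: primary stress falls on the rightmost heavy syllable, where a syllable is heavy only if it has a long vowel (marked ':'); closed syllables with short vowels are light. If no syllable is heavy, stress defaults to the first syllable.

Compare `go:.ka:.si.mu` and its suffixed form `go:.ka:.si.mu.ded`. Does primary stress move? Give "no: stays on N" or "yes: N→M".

Base `go:.ka:.si.mu` (4 syllables):
  Weights: 1 go: H, 2 ka: H, 3 si L, 4 mu L.
  Heavy syllables in the domain: 1, 2. The rightmost is syllable 2 (ka:).
  → primary stress on syllable 2.
Suffixed `go:.ka:.si.mu.ded` (5 syllables):
  Weights: 1 go: H, 2 ka: H, 3 si L, 4 mu L, 5 ded L.
  Heavy syllables in the domain: 1, 2. The rightmost is syllable 2 (ka:).
  → primary stress on syllable 2.

no: stays on 2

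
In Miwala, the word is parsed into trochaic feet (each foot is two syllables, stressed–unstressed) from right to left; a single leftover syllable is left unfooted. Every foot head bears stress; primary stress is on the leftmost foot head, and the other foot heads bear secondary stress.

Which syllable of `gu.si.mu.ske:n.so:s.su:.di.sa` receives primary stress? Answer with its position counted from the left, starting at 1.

1

Parse right to left into trochaic (ˈσσ) feet: (ˈgu.si) (ˈmu.ske:n) (ˈso:s.su:) (ˈdi.sa).
Foot heads (stressed positions): 1, 3, 5, 7.
End Rule Leftmost: primary stress on the leftmost head = syllable 1.
Primary stress: syllable 1 → ˈgu.si.mu.ske:n.so:s.su:.di.sa.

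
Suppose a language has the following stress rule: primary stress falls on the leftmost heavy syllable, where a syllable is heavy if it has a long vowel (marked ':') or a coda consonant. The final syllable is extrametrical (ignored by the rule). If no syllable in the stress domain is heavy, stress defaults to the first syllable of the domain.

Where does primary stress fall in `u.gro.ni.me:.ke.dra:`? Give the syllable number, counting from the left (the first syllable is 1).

The final syllable (6, dra:) is extrametrical; the stress domain is syllables 1–5.
Weights: 1 u L, 2 gro L, 3 ni L, 4 me: H, 5 ke L.
Heavy syllables in the domain: 4. The leftmost is syllable 4 (me:).
Primary stress: syllable 4 → u.gro.ni.ˈme:.ke.dra:.

4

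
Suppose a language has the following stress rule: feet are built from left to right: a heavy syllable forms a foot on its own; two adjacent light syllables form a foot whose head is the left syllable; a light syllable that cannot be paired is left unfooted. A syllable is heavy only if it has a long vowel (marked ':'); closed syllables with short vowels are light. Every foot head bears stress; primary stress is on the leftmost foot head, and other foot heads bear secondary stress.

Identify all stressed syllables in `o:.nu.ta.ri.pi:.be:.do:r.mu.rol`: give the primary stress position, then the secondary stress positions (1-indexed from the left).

Weights: 1 o: H, 2 nu L, 3 ta L, 4 ri L, 5 pi: H, 6 be: H, 7 do:r H, 8 mu L, 9 rol L.
Parse left to right (heavy = foot alone; LL = one foot; stranded L unfooted): (ˈo:) (ˈnu.ta) ri (ˈpi:) (ˈbe:) (ˈdo:r) (ˈmu.rol).
Foot heads: 1, 2, 5, 6, 7, 8.
Primary stress on the leftmost head = syllable 1.
Secondary stress on 2, 5, 6, 7, 8: ˈo:.ˌnu.ta.ri.ˌpi:.ˌbe:.ˌdo:r.ˌmu.rol.

primary 1, secondary 2, 5, 6, 7, 8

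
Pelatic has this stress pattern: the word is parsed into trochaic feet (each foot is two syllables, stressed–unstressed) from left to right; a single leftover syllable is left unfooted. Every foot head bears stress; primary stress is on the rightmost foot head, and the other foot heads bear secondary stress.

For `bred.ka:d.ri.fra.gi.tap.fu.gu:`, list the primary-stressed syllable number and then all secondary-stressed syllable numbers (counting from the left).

primary 7, secondary 1, 3, 5

Parse left to right into trochaic (ˈσσ) feet: (ˈbred.ka:d) (ˈri.fra) (ˈgi.tap) (ˈfu.gu:).
Foot heads (stressed positions): 1, 3, 5, 7.
End Rule Rightmost: primary stress on the rightmost head = syllable 7.
Secondary stress on 1, 3, 5: ˌbred.ka:d.ˌri.fra.ˌgi.tap.ˈfu.gu:.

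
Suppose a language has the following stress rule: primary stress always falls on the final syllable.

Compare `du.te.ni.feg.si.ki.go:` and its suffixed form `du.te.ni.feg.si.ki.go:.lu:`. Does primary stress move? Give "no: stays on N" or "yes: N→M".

yes: 7→8

Base `du.te.ni.feg.si.ki.go:` (7 syllables):
  The word has 7 syllables; the final syllable is syllable 7 (go:).
  → primary stress on syllable 7.
Suffixed `du.te.ni.feg.si.ki.go:.lu:` (8 syllables):
  The word has 8 syllables; the final syllable is syllable 8 (lu:).
  → primary stress on syllable 8.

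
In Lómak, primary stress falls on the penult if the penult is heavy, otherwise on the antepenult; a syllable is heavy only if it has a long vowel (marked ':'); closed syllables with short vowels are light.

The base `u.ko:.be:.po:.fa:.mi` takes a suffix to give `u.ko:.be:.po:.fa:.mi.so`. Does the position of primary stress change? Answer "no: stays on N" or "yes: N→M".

no: stays on 5

Base `u.ko:.be:.po:.fa:.mi` (6 syllables):
  Weights: 4 po: H, 5 fa: H, 6 mi L.
  The penult (syllable 5, fa:) is heavy, so it takes stress.
  → primary stress on syllable 5.
Suffixed `u.ko:.be:.po:.fa:.mi.so` (7 syllables):
  Weights: 5 fa: H, 6 mi L, 7 so L.
  The penult (syllable 6, mi) is light, so stress falls on the antepenult (syllable 5, fa:).
  → primary stress on syllable 5.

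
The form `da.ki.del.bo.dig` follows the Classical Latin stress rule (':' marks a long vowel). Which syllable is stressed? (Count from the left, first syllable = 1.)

Classical Latin: stress the penult if heavy (long vowel or closed), else the antepenult.
Weights: 3 del H, 4 bo L, 5 dig H.
The penult (syllable 4, bo) is light, so stress falls on the antepenult (syllable 3, del).
Stress on syllable 3: da.ki.ˈdel.bo.dig.

3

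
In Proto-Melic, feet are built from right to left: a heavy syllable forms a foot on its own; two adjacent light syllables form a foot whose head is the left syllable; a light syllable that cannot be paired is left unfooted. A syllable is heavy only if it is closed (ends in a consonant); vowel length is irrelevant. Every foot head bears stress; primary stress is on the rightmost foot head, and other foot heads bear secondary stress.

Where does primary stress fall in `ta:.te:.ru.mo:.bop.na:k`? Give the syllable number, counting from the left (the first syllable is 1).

Weights: 1 ta: L, 2 te: L, 3 ru L, 4 mo: L, 5 bop H, 6 na:k H.
Parse right to left (heavy = foot alone; LL = one foot; stranded L unfooted): (ˈta:.te:) (ˈru.mo:) (ˈbop) (ˈna:k).
Foot heads: 1, 3, 5, 6.
Primary stress on the rightmost head = syllable 6.
Primary stress: syllable 6 → ta:.te:.ru.mo:.bop.ˈna:k.

6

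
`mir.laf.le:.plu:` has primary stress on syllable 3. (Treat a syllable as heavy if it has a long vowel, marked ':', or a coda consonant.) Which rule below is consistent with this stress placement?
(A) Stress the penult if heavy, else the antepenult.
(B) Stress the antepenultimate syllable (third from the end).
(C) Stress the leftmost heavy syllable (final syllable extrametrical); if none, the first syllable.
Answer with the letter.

Rule A → syllable 3 ✓.
Rule B → syllable 2 (observed: 3).
Rule C → syllable 1 (observed: 3).

A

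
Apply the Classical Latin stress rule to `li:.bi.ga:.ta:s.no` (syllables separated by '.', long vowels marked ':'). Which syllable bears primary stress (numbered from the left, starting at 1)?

Classical Latin: stress the penult if heavy (long vowel or closed), else the antepenult.
Weights: 3 ga: H, 4 ta:s H, 5 no L.
The penult (syllable 4, ta:s) is heavy, so it takes stress.
Stress on syllable 4: li:.bi.ga:.ˈta:s.no.

4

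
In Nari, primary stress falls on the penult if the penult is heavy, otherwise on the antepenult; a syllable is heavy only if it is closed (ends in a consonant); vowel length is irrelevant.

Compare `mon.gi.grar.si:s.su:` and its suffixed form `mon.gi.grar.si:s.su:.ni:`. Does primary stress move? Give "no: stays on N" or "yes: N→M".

Base `mon.gi.grar.si:s.su:` (5 syllables):
  Weights: 3 grar H, 4 si:s H, 5 su: L.
  The penult (syllable 4, si:s) is heavy, so it takes stress.
  → primary stress on syllable 4.
Suffixed `mon.gi.grar.si:s.su:.ni:` (6 syllables):
  Weights: 4 si:s H, 5 su: L, 6 ni: L.
  The penult (syllable 5, su:) is light, so stress falls on the antepenult (syllable 4, si:s).
  → primary stress on syllable 4.

no: stays on 4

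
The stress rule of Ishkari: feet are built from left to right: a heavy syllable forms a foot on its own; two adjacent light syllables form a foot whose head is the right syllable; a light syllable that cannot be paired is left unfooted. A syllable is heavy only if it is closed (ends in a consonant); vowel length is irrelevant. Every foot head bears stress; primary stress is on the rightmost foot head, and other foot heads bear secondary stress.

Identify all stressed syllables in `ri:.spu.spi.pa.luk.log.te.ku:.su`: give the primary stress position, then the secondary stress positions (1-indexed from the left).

Weights: 1 ri: L, 2 spu L, 3 spi L, 4 pa L, 5 luk H, 6 log H, 7 te L, 8 ku: L, 9 su L.
Parse left to right (heavy = foot alone; LL = one foot; stranded L unfooted): (ri:.ˈspu) (spi.ˈpa) (ˈluk) (ˈlog) (te.ˈku:) su.
Foot heads: 2, 4, 5, 6, 8.
Primary stress on the rightmost head = syllable 8.
Secondary stress on 2, 4, 5, 6: ri:.ˌspu.spi.ˌpa.ˌluk.ˌlog.te.ˈku:.su.

primary 8, secondary 2, 4, 5, 6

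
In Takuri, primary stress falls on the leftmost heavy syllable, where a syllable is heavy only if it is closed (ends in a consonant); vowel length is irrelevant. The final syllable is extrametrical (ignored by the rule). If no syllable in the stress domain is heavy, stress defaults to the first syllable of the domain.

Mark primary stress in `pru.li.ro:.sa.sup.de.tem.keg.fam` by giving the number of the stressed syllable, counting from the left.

5

The final syllable (9, fam) is extrametrical; the stress domain is syllables 1–8.
Weights: 1 pru L, 2 li L, 3 ro: L, 4 sa L, 5 sup H, 6 de L, 7 tem H, 8 keg H.
Heavy syllables in the domain: 5, 7, 8. The leftmost is syllable 5 (sup).
Primary stress: syllable 5 → pru.li.ro:.sa.ˈsup.de.tem.keg.fam.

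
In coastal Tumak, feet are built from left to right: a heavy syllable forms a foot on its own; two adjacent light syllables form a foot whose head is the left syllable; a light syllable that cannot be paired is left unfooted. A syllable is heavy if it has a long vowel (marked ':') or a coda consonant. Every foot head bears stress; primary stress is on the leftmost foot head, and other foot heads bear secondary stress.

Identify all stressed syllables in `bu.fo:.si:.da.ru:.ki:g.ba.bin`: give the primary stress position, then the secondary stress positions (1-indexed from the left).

Weights: 1 bu L, 2 fo: H, 3 si: H, 4 da L, 5 ru: H, 6 ki:g H, 7 ba L, 8 bin H.
Parse left to right (heavy = foot alone; LL = one foot; stranded L unfooted): bu (ˈfo:) (ˈsi:) da (ˈru:) (ˈki:g) ba (ˈbin).
Foot heads: 2, 3, 5, 6, 8.
Primary stress on the leftmost head = syllable 2.
Secondary stress on 3, 5, 6, 8: bu.ˈfo:.ˌsi:.da.ˌru:.ˌki:g.ba.ˌbin.

primary 2, secondary 3, 5, 6, 8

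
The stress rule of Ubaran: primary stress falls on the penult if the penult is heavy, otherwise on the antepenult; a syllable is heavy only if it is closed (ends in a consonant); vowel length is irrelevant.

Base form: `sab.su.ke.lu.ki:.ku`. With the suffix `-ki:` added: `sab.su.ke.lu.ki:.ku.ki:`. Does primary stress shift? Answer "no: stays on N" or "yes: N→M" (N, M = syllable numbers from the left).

yes: 4→5

Base `sab.su.ke.lu.ki:.ku` (6 syllables):
  Weights: 4 lu L, 5 ki: L, 6 ku L.
  The penult (syllable 5, ki:) is light, so stress falls on the antepenult (syllable 4, lu).
  → primary stress on syllable 4.
Suffixed `sab.su.ke.lu.ki:.ku.ki:` (7 syllables):
  Weights: 5 ki: L, 6 ku L, 7 ki: L.
  The penult (syllable 6, ku) is light, so stress falls on the antepenult (syllable 5, ki:).
  → primary stress on syllable 5.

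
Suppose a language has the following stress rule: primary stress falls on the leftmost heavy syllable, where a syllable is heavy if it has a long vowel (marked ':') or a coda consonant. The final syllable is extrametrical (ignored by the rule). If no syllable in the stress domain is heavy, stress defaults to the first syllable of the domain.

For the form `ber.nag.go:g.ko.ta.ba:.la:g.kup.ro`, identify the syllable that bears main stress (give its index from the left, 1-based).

The final syllable (9, ro) is extrametrical; the stress domain is syllables 1–8.
Weights: 1 ber H, 2 nag H, 3 go:g H, 4 ko L, 5 ta L, 6 ba: H, 7 la:g H, 8 kup H.
Heavy syllables in the domain: 1, 2, 3, 6, 7, 8. The leftmost is syllable 1 (ber).
Primary stress: syllable 1 → ˈber.nag.go:g.ko.ta.ba:.la:g.kup.ro.

1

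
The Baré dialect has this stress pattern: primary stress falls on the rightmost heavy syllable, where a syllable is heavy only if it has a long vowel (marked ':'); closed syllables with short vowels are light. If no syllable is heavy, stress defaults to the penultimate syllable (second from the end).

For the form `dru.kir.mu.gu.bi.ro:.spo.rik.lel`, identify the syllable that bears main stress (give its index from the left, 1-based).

6

Weights: 1 dru L, 2 kir L, 3 mu L, 4 gu L, 5 bi L, 6 ro: H, 7 spo L, 8 rik L, 9 lel L.
Heavy syllables in the domain: 6. The rightmost is syllable 6 (ro:).
Primary stress: syllable 6 → dru.kir.mu.gu.bi.ˈro:.spo.rik.lel.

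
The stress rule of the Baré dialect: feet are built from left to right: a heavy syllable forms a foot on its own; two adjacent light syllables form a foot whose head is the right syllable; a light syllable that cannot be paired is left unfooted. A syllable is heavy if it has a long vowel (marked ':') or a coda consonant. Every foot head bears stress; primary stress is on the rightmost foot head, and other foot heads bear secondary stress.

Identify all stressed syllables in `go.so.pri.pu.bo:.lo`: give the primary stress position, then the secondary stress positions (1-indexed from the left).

primary 5, secondary 2, 4

Weights: 1 go L, 2 so L, 3 pri L, 4 pu L, 5 bo: H, 6 lo L.
Parse left to right (heavy = foot alone; LL = one foot; stranded L unfooted): (go.ˈso) (pri.ˈpu) (ˈbo:) lo.
Foot heads: 2, 4, 5.
Primary stress on the rightmost head = syllable 5.
Secondary stress on 2, 4: go.ˌso.pri.ˌpu.ˈbo:.lo.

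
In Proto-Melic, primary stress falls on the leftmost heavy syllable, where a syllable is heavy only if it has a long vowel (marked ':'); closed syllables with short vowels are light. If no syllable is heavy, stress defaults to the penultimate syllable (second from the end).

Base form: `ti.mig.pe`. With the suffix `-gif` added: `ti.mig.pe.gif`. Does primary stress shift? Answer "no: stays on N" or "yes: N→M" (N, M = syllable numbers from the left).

yes: 2→3

Base `ti.mig.pe` (3 syllables):
  Weights: 1 ti L, 2 mig L, 3 pe L.
  No heavy syllable in the domain; default to the penultimate syllable (second from the end) = syllable 2.
  → primary stress on syllable 2.
Suffixed `ti.mig.pe.gif` (4 syllables):
  Weights: 1 ti L, 2 mig L, 3 pe L, 4 gif L.
  No heavy syllable in the domain; default to the penultimate syllable (second from the end) = syllable 3.
  → primary stress on syllable 3.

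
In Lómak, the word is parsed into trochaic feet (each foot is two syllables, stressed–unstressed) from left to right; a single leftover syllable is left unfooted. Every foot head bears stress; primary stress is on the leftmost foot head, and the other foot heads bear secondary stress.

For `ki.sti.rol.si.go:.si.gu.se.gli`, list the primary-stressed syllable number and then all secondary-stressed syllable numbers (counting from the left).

primary 1, secondary 3, 5, 7

Parse left to right into trochaic (ˈσσ) feet: (ˈki.sti) (ˈrol.si) (ˈgo:.si) (ˈgu.se) gli. Syllable 9 is left unfooted.
Foot heads (stressed positions): 1, 3, 5, 7.
End Rule Leftmost: primary stress on the leftmost head = syllable 1.
Secondary stress on 3, 5, 7: ˈki.sti.ˌrol.si.ˌgo:.si.ˌgu.se.gli.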